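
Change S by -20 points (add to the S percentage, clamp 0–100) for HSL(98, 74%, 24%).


Original S = 74%
Adjustment = -20 percentage points
New S = 74 + (-20) = 54
Clamp to [0, 100] → 54
= HSL(98°, 54%, 24%)


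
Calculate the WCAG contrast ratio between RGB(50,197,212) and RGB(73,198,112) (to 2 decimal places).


Linearize each sRGB channel c=v/255: c/12.92 if c ≤ 0.04045 else ((c+0.055)/1.055)^2.4
L = 0.2126×R_lin + 0.7152×G_lin + 0.0722×B_lin
Color 1 (50,197,212):
  R=50: 50/255≈0.1961 > 0.04045 → ((0.1961+0.055)/1.055)^2.4 ≈ 0.03190
  G=197: 197/255≈0.7725 > 0.04045 → ((0.7725+0.055)/1.055)^2.4 ≈ 0.55834
  B=212: 212/255≈0.8314 > 0.04045 → ((0.8314+0.055)/1.055)^2.4 ≈ 0.65837
  L1 = 0.2126×0.03190 + 0.7152×0.55834 + 0.0722×0.65837 ≈ 0.45364
Color 2 (73,198,112):
  R=73: 73/255≈0.2863 > 0.04045 → ((0.2863+0.055)/1.055)^2.4 ≈ 0.06663
  G=198: 198/255≈0.7765 > 0.04045 → ((0.7765+0.055)/1.055)^2.4 ≈ 0.56471
  B=112: 112/255≈0.4392 > 0.04045 → ((0.4392+0.055)/1.055)^2.4 ≈ 0.16203
  L2 = 0.2126×0.06663 + 0.7152×0.56471 + 0.0722×0.16203 ≈ 0.42974
Lighter = 0.45364, Darker = 0.42974
Ratio = (L_lighter + 0.05) / (L_darker + 0.05)
Ratio = (0.45364 + 0.05) / (0.42974 + 0.05) = 0.50364 / 0.47974 ≈ 1.0498
Ratio ≈ 1.05:1


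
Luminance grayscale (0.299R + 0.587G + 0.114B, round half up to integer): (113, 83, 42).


Gray = 0.299×R + 0.587×G + 0.114×B
Gray = 0.299×113 + 0.587×83 + 0.114×42
Gray = 33.787 + 48.721 + 4.788
Gray = 87.296 → round half up → 87
Gray = 87


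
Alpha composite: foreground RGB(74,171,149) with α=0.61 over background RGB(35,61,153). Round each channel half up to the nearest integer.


C = α×F + (1-α)×B, with 1-α = 0.39
R: 0.61×74 + 0.39×35 = 45.14 + 13.65 = 58.79 → 59
G: 0.61×171 + 0.39×61 = 104.31 + 23.79 = 128.10 → 128
B: 0.61×149 + 0.39×153 = 90.89 + 59.67 = 150.56 → 151
= RGB(59, 128, 151)


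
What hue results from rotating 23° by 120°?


New hue = (H + rotation) mod 360
New hue = (23 + 120) mod 360
= 143 mod 360
= 143°


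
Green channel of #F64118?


Color: #F64118
R = F6 = 246
G = 41 = 65
B = 18 = 24
Green = 65


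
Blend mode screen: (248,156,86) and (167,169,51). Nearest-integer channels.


Screen: C = 255 - (255-A)×(255-B)/255, rounded to nearest integer
R: 255 - (255-248)×(255-167)/255 = 255 - 616/255 ≈ 255 - 2.416 = 252.584 → 253
G: 255 - (255-156)×(255-169)/255 = 255 - 8514/255 ≈ 255 - 33.388 = 221.612 → 222
B: 255 - (255-86)×(255-51)/255 = 255 - 34476/255 ≈ 255 - 135.200 = 119.800 → 120
= RGB(253, 222, 120)


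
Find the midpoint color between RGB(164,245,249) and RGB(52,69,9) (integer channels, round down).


Midpoint: each channel = ⌊(C₁+C₂)/2⌋
R: ⌊(164+52)/2⌋ = 108
G: ⌊(245+69)/2⌋ = 157
B: ⌊(249+9)/2⌋ = 129
= RGB(108, 157, 129)


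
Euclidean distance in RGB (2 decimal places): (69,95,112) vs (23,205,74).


d = √[(R₁-R₂)² + (G₁-G₂)² + (B₁-B₂)²]
d = √[(69-23)² + (95-205)² + (112-74)²]
d = √[2116 + 12100 + 1444]
d = √15660
d ≈ 125.14


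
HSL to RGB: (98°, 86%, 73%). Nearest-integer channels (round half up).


H=98°, S=0.86, L=0.73
C = (1-|2L-1|)×S = (1-|0.46|)×0.86 = 0.4644
H' = H/60 = 98/60 ≈ 1.6333; X = C×(1-|H' mod 2 - 1|) = 0.17028
m = L - C/2 = 0.73 - 0.2322 = 0.4978
Sector ⌊H'⌋ = 1 → (R',G',B') = (0.17028, 0.4644, 0.0)
RGB = ((R'+m)×255, (G'+m)×255, (B'+m)×255) = (170.3604, 245.361, 126.939)
Round half up → RGB(170, 245, 127)


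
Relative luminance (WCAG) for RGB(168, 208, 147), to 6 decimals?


Linearize each channel (sRGB transfer function): c = v/255; c_lin = c/12.92 if c ≤ 0.04045, else ((c+0.055)/1.055)^2.4
  R: 168/255 ≈ 0.658824 > 0.04045 → ((0.658824+0.055)/1.055)^2.4 ≈ 0.391572
  G: 208/255 ≈ 0.815686 > 0.04045 → ((0.815686+0.055)/1.055)^2.4 ≈ 0.630757
  B: 147/255 ≈ 0.576471 > 0.04045 → ((0.576471+0.055)/1.055)^2.4 ≈ 0.291771
R_lin = 0.391572, G_lin = 0.630757, B_lin = 0.291771
L = 0.2126×R + 0.7152×G + 0.0722×B
L = 0.2126×0.391572 + 0.7152×0.630757 + 0.0722×0.291771
L ≈ 0.555432


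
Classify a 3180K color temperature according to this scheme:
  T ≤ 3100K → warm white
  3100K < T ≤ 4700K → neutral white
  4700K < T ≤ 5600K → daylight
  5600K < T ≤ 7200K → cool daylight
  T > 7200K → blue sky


Temperature: 3180K
3100K < 3180K ≤ 4700K → neutral white
Classification: neutral white


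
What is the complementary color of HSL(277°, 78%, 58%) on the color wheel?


Complement = opposite side of color wheel = hue + 180°
H' = (277 + 180) mod 360 = 97°
S and L unchanged.
= HSL(97°, 78%, 58%)


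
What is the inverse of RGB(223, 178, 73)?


Invert: (255-R, 255-G, 255-B)
R: 255-223 = 32
G: 255-178 = 77
B: 255-73 = 182
= RGB(32, 77, 182)


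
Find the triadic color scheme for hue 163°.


Triadic: equally spaced at 120° intervals
H1 = 163°
H2 = (163 + 120) mod 360 = 283°
H3 = (163 + 240) mod 360 = 43°
Triadic = 163°, 283°, 43°


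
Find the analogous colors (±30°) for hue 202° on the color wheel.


Base hue: 202°
Left analog: (202 - 30) mod 360 = 172°
Right analog: (202 + 30) mod 360 = 232°
Analogous hues = 172° and 232°


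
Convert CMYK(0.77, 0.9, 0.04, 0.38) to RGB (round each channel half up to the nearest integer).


R = 255 × (1-C) × (1-K) = 255 × 0.23 × 0.62 = 36.363 → 36
G = 255 × (1-M) × (1-K) = 255 × 0.10 × 0.62 = 15.81 → 16
B = 255 × (1-Y) × (1-K) = 255 × 0.96 × 0.62 = 151.776 → 152
= RGB(36, 16, 152)


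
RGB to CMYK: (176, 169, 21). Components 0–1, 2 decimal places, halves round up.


R'=176/255≈0.6902, G'=169/255≈0.6627, B'=21/255≈0.0824
K = 1 - max(R',G',B') = 1 - 176/255 = 79/255 = 0.30980… → 0.31
(1-R'-K)/(1-K) simplifies to (max-R)/max with max = 176:
C = (176-176)/176 = 0/176 = 0 → 0.00
M = (176-169)/176 = 7/176 = 0.03977… → 0.04
Y = (176-21)/176 = 155/176 = 0.88068… → 0.88
= CMYK(0.00, 0.04, 0.88, 0.31)


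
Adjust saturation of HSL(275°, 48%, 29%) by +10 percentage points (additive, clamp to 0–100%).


Original S = 48%
Adjustment = +10 percentage points
New S = 48 + (10) = 58
Clamp to [0, 100] → 58
= HSL(275°, 58%, 29%)


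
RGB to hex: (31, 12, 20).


R = 31 → 1F (hex)
G = 12 → 0C (hex)
B = 20 → 14 (hex)
Hex = #1F0C14


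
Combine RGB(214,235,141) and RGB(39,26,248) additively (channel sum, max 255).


Additive: each channel = min(255, C₁+C₂)
R: 214+39 = 253 → 253
G: 235+26 = 261 → 255
B: 141+248 = 389 → 255
= RGB(253, 255, 255)


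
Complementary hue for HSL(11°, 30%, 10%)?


Complement = opposite side of color wheel = hue + 180°
H' = (11 + 180) mod 360 = 191°
S and L unchanged.
= HSL(191°, 30%, 10%)


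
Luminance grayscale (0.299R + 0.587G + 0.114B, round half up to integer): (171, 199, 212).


Gray = 0.299×R + 0.587×G + 0.114×B
Gray = 0.299×171 + 0.587×199 + 0.114×212
Gray = 51.129 + 116.813 + 24.168
Gray = 192.110 → round half up → 192
Gray = 192


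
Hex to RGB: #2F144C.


2F → 47 (R)
14 → 20 (G)
4C → 76 (B)
= RGB(47, 20, 76)


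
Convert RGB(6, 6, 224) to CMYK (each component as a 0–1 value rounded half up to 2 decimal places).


R'=6/255≈0.0235, G'=6/255≈0.0235, B'=224/255≈0.8784
K = 1 - max(R',G',B') = 1 - 224/255 = 31/255 = 0.12156… → 0.12
(1-R'-K)/(1-K) simplifies to (max-R)/max with max = 224:
C = (224-6)/224 = 218/224 = 0.97321… → 0.97
M = (224-6)/224 = 218/224 = 0.97321… → 0.97
Y = (224-224)/224 = 0/224 = 0 → 0.00
= CMYK(0.97, 0.97, 0.00, 0.12)


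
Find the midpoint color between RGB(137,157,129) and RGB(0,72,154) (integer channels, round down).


Midpoint: each channel = ⌊(C₁+C₂)/2⌋
R: ⌊(137+0)/2⌋ = 68
G: ⌊(157+72)/2⌋ = 114
B: ⌊(129+154)/2⌋ = 141
= RGB(68, 114, 141)


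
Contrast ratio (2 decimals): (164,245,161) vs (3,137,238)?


Linearize each sRGB channel c=v/255: c/12.92 if c ≤ 0.04045 else ((c+0.055)/1.055)^2.4
L = 0.2126×R_lin + 0.7152×G_lin + 0.0722×B_lin
Color 1 (164,245,161):
  R=164: 164/255≈0.6431 > 0.04045 → ((0.6431+0.055)/1.055)^2.4 ≈ 0.37124
  G=245: 245/255≈0.9608 > 0.04045 → ((0.9608+0.055)/1.055)^2.4 ≈ 0.91310
  B=161: 161/255≈0.6314 > 0.04045 → ((0.6314+0.055)/1.055)^2.4 ≈ 0.35640
  L1 = 0.2126×0.37124 + 0.7152×0.91310 + 0.0722×0.35640 ≈ 0.75771
Color 2 (3,137,238):
  R=3: 3/255≈0.0118 ≤ 0.04045 → 0.0118/12.92 ≈ 0.00091
  G=137: 137/255≈0.5373 > 0.04045 → ((0.5373+0.055)/1.055)^2.4 ≈ 0.25016
  B=238: 238/255≈0.9333 > 0.04045 → ((0.9333+0.055)/1.055)^2.4 ≈ 0.85499
  L2 = 0.2126×0.00091 + 0.7152×0.25016 + 0.0722×0.85499 ≈ 0.24084
Lighter = 0.75771, Darker = 0.24084
Ratio = (L_lighter + 0.05) / (L_darker + 0.05)
Ratio = (0.75771 + 0.05) / (0.24084 + 0.05) = 0.80771 / 0.29084 ≈ 2.7772
Ratio ≈ 2.78:1


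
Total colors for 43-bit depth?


Colors = 2^bits = 2^43
= 8,796,093,022,208 colors


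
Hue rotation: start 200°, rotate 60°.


New hue = (H + rotation) mod 360
New hue = (200 + 60) mod 360
= 260 mod 360
= 260°


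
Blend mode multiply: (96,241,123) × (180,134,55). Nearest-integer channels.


Multiply: C = A×B/255, rounded to nearest integer
R: 96×180/255 = 17280/255 ≈ 67.765 → 68
G: 241×134/255 = 32294/255 ≈ 126.643 → 127
B: 123×55/255 = 6765/255 ≈ 26.529 → 27
= RGB(68, 127, 27)


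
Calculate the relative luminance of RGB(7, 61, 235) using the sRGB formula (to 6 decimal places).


Linearize each channel (sRGB transfer function): c = v/255; c_lin = c/12.92 if c ≤ 0.04045, else ((c+0.055)/1.055)^2.4
  R: 7/255 ≈ 0.027451 ≤ 0.04045 → 0.027451/12.92 ≈ 0.002125
  G: 61/255 ≈ 0.239216 > 0.04045 → ((0.239216+0.055)/1.055)^2.4 ≈ 0.046665
  B: 235/255 ≈ 0.921569 > 0.04045 → ((0.921569+0.055)/1.055)^2.4 ≈ 0.830770
R_lin = 0.002125, G_lin = 0.046665, B_lin = 0.830770
L = 0.2126×R + 0.7152×G + 0.0722×B
L = 0.2126×0.002125 + 0.7152×0.046665 + 0.0722×0.830770
L ≈ 0.093808


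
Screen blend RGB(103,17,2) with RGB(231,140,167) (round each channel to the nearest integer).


Screen: C = 255 - (255-A)×(255-B)/255, rounded to nearest integer
R: 255 - (255-103)×(255-231)/255 = 255 - 3648/255 ≈ 255 - 14.306 = 240.694 → 241
G: 255 - (255-17)×(255-140)/255 = 255 - 27370/255 ≈ 255 - 107.333 = 147.667 → 148
B: 255 - (255-2)×(255-167)/255 = 255 - 22264/255 ≈ 255 - 87.310 = 167.690 → 168
= RGB(241, 148, 168)


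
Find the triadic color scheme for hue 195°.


Triadic: equally spaced at 120° intervals
H1 = 195°
H2 = (195 + 120) mod 360 = 315°
H3 = (195 + 240) mod 360 = 75°
Triadic = 195°, 315°, 75°


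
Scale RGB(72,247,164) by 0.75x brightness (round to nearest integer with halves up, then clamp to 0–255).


Multiply each channel by 0.75, round half up, clamp to [0, 255]
R: 72×0.75 = 54
G: 247×0.75 = 185.25 → round → 185
B: 164×0.75 = 123
= RGB(54, 185, 123)


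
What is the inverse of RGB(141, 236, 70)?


Invert: (255-R, 255-G, 255-B)
R: 255-141 = 114
G: 255-236 = 19
B: 255-70 = 185
= RGB(114, 19, 185)


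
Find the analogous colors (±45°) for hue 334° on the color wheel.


Base hue: 334°
Left analog: (334 - 45) mod 360 = 289°
Right analog: (334 + 45) mod 360 = 19°
Analogous hues = 289° and 19°


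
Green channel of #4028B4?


Color: #4028B4
R = 40 = 64
G = 28 = 40
B = B4 = 180
Green = 40


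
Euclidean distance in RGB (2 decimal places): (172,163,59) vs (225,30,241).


d = √[(R₁-R₂)² + (G₁-G₂)² + (B₁-B₂)²]
d = √[(172-225)² + (163-30)² + (59-241)²]
d = √[2809 + 17689 + 33124]
d = √53622
d ≈ 231.56


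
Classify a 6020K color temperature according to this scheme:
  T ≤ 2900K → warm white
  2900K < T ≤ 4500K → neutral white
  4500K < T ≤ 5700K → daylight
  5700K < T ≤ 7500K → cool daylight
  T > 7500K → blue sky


Temperature: 6020K
5700K < 6020K ≤ 7500K → cool daylight
Classification: cool daylight


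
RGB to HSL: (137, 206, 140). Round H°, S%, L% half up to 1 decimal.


Normalize: R'=137/255≈0.5373, G'=206/255≈0.8078, B'=140/255≈0.5490
Max=206/255, Min=137/255, Δ=Max-Min=69/255
L = (Max+Min)/2 = (206+137)/510 = 343/510 = 0.67254… → L = 67.3%
L > 0.5 → S = Δ/(2-Max-Min) = 69/(510-206-137) = 69/167 = 0.41317… → S = 41.3%
(the 1/255 factors cancel in S and H, so raw channel differences can be used)
Max is G' → H = 60 × ((B-R)/Δ + 2) = 60 × ((140-137)/69 + 2)
  3/69 + 2 = 0.0434… + 2 = 2.0434…
  H = 60 × 2.0434… = 122.608…° → H = 122.6°
= HSL(122.6°, 41.3%, 67.3%)


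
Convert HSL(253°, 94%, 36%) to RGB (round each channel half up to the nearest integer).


H=253°, S=0.94, L=0.36
C = (1-|2L-1|)×S = (1-|-0.28|)×0.94 = 0.6768
H' = H/60 = 253/60 ≈ 4.2167; X = C×(1-|H' mod 2 - 1|) = 0.14664
m = L - C/2 = 0.36 - 0.3384 = 0.0216
Sector ⌊H'⌋ = 4 → (R',G',B') = (0.14664, 0.0, 0.6768)
RGB = ((R'+m)×255, (G'+m)×255, (B'+m)×255) = (42.9012, 5.508, 178.092)
Round half up → RGB(43, 6, 178)


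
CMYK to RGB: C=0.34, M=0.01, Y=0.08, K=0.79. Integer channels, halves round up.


R = 255 × (1-C) × (1-K) = 255 × 0.66 × 0.21 = 35.343 → 35
G = 255 × (1-M) × (1-K) = 255 × 0.99 × 0.21 = 53.0145 → 53
B = 255 × (1-Y) × (1-K) = 255 × 0.92 × 0.21 = 49.266 → 49
= RGB(35, 53, 49)


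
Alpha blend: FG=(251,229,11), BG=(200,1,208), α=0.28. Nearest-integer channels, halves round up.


C = α×F + (1-α)×B, with 1-α = 0.72
R: 0.28×251 + 0.72×200 = 70.28 + 144.00 = 214.28 → 214
G: 0.28×229 + 0.72×1 = 64.12 + 0.72 = 64.84 → 65
B: 0.28×11 + 0.72×208 = 3.08 + 149.76 = 152.84 → 153
= RGB(214, 65, 153)


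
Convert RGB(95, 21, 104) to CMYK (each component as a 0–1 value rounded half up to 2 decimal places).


R'=95/255≈0.3725, G'=21/255≈0.0824, B'=104/255≈0.4078
K = 1 - max(R',G',B') = 1 - 104/255 = 151/255 = 0.59215… → 0.59
(1-R'-K)/(1-K) simplifies to (max-R)/max with max = 104:
C = (104-95)/104 = 9/104 = 0.08653… → 0.09
M = (104-21)/104 = 83/104 = 0.79807… → 0.80
Y = (104-104)/104 = 0/104 = 0 → 0.00
= CMYK(0.09, 0.80, 0.00, 0.59)


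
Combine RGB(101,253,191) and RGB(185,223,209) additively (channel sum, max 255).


Additive: each channel = min(255, C₁+C₂)
R: 101+185 = 286 → 255
G: 253+223 = 476 → 255
B: 191+209 = 400 → 255
= RGB(255, 255, 255)


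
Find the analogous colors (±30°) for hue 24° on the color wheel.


Base hue: 24°
Left analog: (24 - 30) mod 360 = 354°
Right analog: (24 + 30) mod 360 = 54°
Analogous hues = 354° and 54°


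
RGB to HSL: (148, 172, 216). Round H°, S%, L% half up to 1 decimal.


Normalize: R'=148/255≈0.5804, G'=172/255≈0.6745, B'=216/255≈0.8471
Max=216/255, Min=148/255, Δ=Max-Min=68/255
L = (Max+Min)/2 = (216+148)/510 = 364/510 = 0.71372… → L = 71.4%
L > 0.5 → S = Δ/(2-Max-Min) = 68/(510-216-148) = 68/146 = 0.46575… → S = 46.6%
(the 1/255 factors cancel in S and H, so raw channel differences can be used)
Max is B' → H = 60 × ((R-G)/Δ + 4) = 60 × ((148-172)/68 + 4)
  -24/68 + 4 = -0.3529… + 4 = 3.6470…
  H = 60 × 3.6470… = 218.823…° → H = 218.8°
= HSL(218.8°, 46.6%, 71.4%)


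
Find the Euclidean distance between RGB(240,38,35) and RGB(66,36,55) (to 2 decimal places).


d = √[(R₁-R₂)² + (G₁-G₂)² + (B₁-B₂)²]
d = √[(240-66)² + (38-36)² + (35-55)²]
d = √[30276 + 4 + 400]
d = √30680
d ≈ 175.16


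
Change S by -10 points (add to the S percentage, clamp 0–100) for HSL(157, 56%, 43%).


Original S = 56%
Adjustment = -10 percentage points
New S = 56 + (-10) = 46
Clamp to [0, 100] → 46
= HSL(157°, 46%, 43%)


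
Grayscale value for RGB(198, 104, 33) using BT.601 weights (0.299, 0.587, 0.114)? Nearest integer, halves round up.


Gray = 0.299×R + 0.587×G + 0.114×B
Gray = 0.299×198 + 0.587×104 + 0.114×33
Gray = 59.202 + 61.048 + 3.762
Gray = 124.012 → round half up → 124
Gray = 124


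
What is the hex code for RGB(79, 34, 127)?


R = 79 → 4F (hex)
G = 34 → 22 (hex)
B = 127 → 7F (hex)
Hex = #4F227F


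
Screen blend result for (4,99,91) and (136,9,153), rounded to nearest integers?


Screen: C = 255 - (255-A)×(255-B)/255, rounded to nearest integer
R: 255 - (255-4)×(255-136)/255 = 255 - 29869/255 ≈ 255 - 117.133 = 137.867 → 138
G: 255 - (255-99)×(255-9)/255 = 255 - 38376/255 ≈ 255 - 150.494 = 104.506 → 105
B: 255 - (255-91)×(255-153)/255 = 255 - 16728/255 ≈ 255 - 65.600 = 189.400 → 189
= RGB(138, 105, 189)


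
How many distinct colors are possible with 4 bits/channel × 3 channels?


Total bits = 4 bits/channel × 3 channels = 12 bits
Distinct colors = 2^12
= 4,096 colors


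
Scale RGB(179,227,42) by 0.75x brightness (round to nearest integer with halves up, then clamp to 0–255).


Multiply each channel by 0.75, round half up, clamp to [0, 255]
R: 179×0.75 = 134.25 → round → 134
G: 227×0.75 = 170.25 → round → 170
B: 42×0.75 = 31.5 → round → 32
= RGB(134, 170, 32)


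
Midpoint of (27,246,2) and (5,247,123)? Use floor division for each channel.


Midpoint: each channel = ⌊(C₁+C₂)/2⌋
R: ⌊(27+5)/2⌋ = 16
G: ⌊(246+247)/2⌋ = 246
B: ⌊(2+123)/2⌋ = 62
= RGB(16, 246, 62)


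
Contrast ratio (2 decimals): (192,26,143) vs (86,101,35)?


Linearize each sRGB channel c=v/255: c/12.92 if c ≤ 0.04045 else ((c+0.055)/1.055)^2.4
L = 0.2126×R_lin + 0.7152×G_lin + 0.0722×B_lin
Color 1 (192,26,143):
  R=192: 192/255≈0.7529 > 0.04045 → ((0.7529+0.055)/1.055)^2.4 ≈ 0.52712
  G=26: 26/255≈0.1020 > 0.04045 → ((0.1020+0.055)/1.055)^2.4 ≈ 0.01033
  B=143: 143/255≈0.5608 > 0.04045 → ((0.5608+0.055)/1.055)^2.4 ≈ 0.27468
  L1 = 0.2126×0.52712 + 0.7152×0.01033 + 0.0722×0.27468 ≈ 0.13928
Color 2 (86,101,35):
  R=86: 86/255≈0.3373 > 0.04045 → ((0.3373+0.055)/1.055)^2.4 ≈ 0.09306
  G=101: 101/255≈0.3961 > 0.04045 → ((0.3961+0.055)/1.055)^2.4 ≈ 0.13014
  B=35: 35/255≈0.1373 > 0.04045 → ((0.1373+0.055)/1.055)^2.4 ≈ 0.01681
  L2 = 0.2126×0.09306 + 0.7152×0.13014 + 0.0722×0.01681 ≈ 0.11407
Lighter = 0.13928, Darker = 0.11407
Ratio = (L_lighter + 0.05) / (L_darker + 0.05)
Ratio = (0.13928 + 0.05) / (0.11407 + 0.05) = 0.18928 / 0.16407 ≈ 1.1537
Ratio ≈ 1.15:1


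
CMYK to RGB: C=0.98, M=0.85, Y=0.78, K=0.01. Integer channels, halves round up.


R = 255 × (1-C) × (1-K) = 255 × 0.02 × 0.99 = 5.049 → 5
G = 255 × (1-M) × (1-K) = 255 × 0.15 × 0.99 = 37.8675 → 38
B = 255 × (1-Y) × (1-K) = 255 × 0.22 × 0.99 = 55.539 → 56
= RGB(5, 38, 56)


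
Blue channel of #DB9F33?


Color: #DB9F33
R = DB = 219
G = 9F = 159
B = 33 = 51
Blue = 51


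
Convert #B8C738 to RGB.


B8 → 184 (R)
C7 → 199 (G)
38 → 56 (B)
= RGB(184, 199, 56)


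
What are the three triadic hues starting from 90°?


Triadic: equally spaced at 120° intervals
H1 = 90°
H2 = (90 + 120) mod 360 = 210°
H3 = (90 + 240) mod 360 = 330°
Triadic = 90°, 210°, 330°


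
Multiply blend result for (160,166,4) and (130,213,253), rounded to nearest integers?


Multiply: C = A×B/255, rounded to nearest integer
R: 160×130/255 = 20800/255 ≈ 81.569 → 82
G: 166×213/255 = 35358/255 ≈ 138.659 → 139
B: 4×253/255 = 1012/255 ≈ 3.969 → 4
= RGB(82, 139, 4)


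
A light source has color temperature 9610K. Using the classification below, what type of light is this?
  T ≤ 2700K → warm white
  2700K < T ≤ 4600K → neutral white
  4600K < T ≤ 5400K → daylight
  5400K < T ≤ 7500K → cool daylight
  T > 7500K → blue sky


Temperature: 9610K
9610K > 7500K → blue sky
Classification: blue sky


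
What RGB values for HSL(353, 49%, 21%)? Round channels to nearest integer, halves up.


H=353°, S=0.49, L=0.21
C = (1-|2L-1|)×S = (1-|-0.58|)×0.49 = 0.2058
H' = H/60 = 353/60 ≈ 5.8833; X = C×(1-|H' mod 2 - 1|) = 0.02401
m = L - C/2 = 0.21 - 0.1029 = 0.1071
Sector ⌊H'⌋ = 5 → (R',G',B') = (0.2058, 0.0, 0.02401)
RGB = ((R'+m)×255, (G'+m)×255, (B'+m)×255) = (79.7895, 27.3105, 33.43305)
Round half up → RGB(80, 27, 33)


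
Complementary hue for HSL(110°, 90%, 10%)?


Complement = opposite side of color wheel = hue + 180°
H' = (110 + 180) mod 360 = 290°
S and L unchanged.
= HSL(290°, 90%, 10%)


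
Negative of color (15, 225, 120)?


Invert: (255-R, 255-G, 255-B)
R: 255-15 = 240
G: 255-225 = 30
B: 255-120 = 135
= RGB(240, 30, 135)


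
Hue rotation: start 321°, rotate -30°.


New hue = (H + rotation) mod 360
New hue = (321 -30) mod 360
= 291 mod 360
= 291°


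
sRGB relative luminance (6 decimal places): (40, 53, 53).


Linearize each channel (sRGB transfer function): c = v/255; c_lin = c/12.92 if c ≤ 0.04045, else ((c+0.055)/1.055)^2.4
  R: 40/255 ≈ 0.156863 > 0.04045 → ((0.156863+0.055)/1.055)^2.4 ≈ 0.021219
  G: 53/255 ≈ 0.207843 > 0.04045 → ((0.207843+0.055)/1.055)^2.4 ≈ 0.035601
  B: 53/255 ≈ 0.207843 > 0.04045 → ((0.207843+0.055)/1.055)^2.4 ≈ 0.035601
R_lin = 0.021219, G_lin = 0.035601, B_lin = 0.035601
L = 0.2126×R + 0.7152×G + 0.0722×B
L = 0.2126×0.021219 + 0.7152×0.035601 + 0.0722×0.035601
L ≈ 0.032544


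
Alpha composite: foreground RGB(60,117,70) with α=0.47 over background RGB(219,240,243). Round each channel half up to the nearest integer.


C = α×F + (1-α)×B, with 1-α = 0.53
R: 0.47×60 + 0.53×219 = 28.20 + 116.07 = 144.27 → 144
G: 0.47×117 + 0.53×240 = 54.99 + 127.20 = 182.19 → 182
B: 0.47×70 + 0.53×243 = 32.90 + 128.79 = 161.69 → 162
= RGB(144, 182, 162)


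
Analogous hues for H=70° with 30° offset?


Base hue: 70°
Left analog: (70 - 30) mod 360 = 40°
Right analog: (70 + 30) mod 360 = 100°
Analogous hues = 40° and 100°


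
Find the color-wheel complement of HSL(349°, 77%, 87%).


Complement = opposite side of color wheel = hue + 180°
H' = (349 + 180) mod 360 = 169°
S and L unchanged.
= HSL(169°, 77%, 87%)


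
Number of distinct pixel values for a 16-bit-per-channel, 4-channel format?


Total bits = 16 bits/channel × 4 channels = 64 bits
Distinct pixel values = 2^64
= 18,446,744,073,709,551,616 pixel values


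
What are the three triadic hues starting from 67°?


Triadic: equally spaced at 120° intervals
H1 = 67°
H2 = (67 + 120) mod 360 = 187°
H3 = (67 + 240) mod 360 = 307°
Triadic = 67°, 187°, 307°


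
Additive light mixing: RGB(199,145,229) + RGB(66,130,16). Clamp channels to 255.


Additive: each channel = min(255, C₁+C₂)
R: 199+66 = 265 → 255
G: 145+130 = 275 → 255
B: 229+16 = 245 → 245
= RGB(255, 255, 245)


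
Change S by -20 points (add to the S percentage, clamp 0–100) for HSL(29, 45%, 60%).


Original S = 45%
Adjustment = -20 percentage points
New S = 45 + (-20) = 25
Clamp to [0, 100] → 25
= HSL(29°, 25%, 60%)


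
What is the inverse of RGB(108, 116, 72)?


Invert: (255-R, 255-G, 255-B)
R: 255-108 = 147
G: 255-116 = 139
B: 255-72 = 183
= RGB(147, 139, 183)


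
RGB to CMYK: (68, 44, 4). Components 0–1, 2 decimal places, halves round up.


R'=68/255≈0.2667, G'=44/255≈0.1725, B'=4/255≈0.0157
K = 1 - max(R',G',B') = 1 - 68/255 = 187/255 = 0.73333… → 0.73
(1-R'-K)/(1-K) simplifies to (max-R)/max with max = 68:
C = (68-68)/68 = 0/68 = 0 → 0.00
M = (68-44)/68 = 24/68 = 0.35294… → 0.35
Y = (68-4)/68 = 64/68 = 0.94117… → 0.94
= CMYK(0.00, 0.35, 0.94, 0.73)


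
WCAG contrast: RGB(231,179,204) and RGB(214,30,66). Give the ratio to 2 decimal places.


Linearize each sRGB channel c=v/255: c/12.92 if c ≤ 0.04045 else ((c+0.055)/1.055)^2.4
L = 0.2126×R_lin + 0.7152×G_lin + 0.0722×B_lin
Color 1 (231,179,204):
  R=231: 231/255≈0.9059 > 0.04045 → ((0.9059+0.055)/1.055)^2.4 ≈ 0.79910
  G=179: 179/255≈0.7020 > 0.04045 → ((0.7020+0.055)/1.055)^2.4 ≈ 0.45079
  B=204: 204/255≈0.8000 > 0.04045 → ((0.8000+0.055)/1.055)^2.4 ≈ 0.60383
  L1 = 0.2126×0.79910 + 0.7152×0.45079 + 0.0722×0.60383 ≈ 0.53589
Color 2 (214,30,66):
  R=214: 214/255≈0.8392 > 0.04045 → ((0.8392+0.055)/1.055)^2.4 ≈ 0.67244
  G=30: 30/255≈0.1176 > 0.04045 → ((0.1176+0.055)/1.055)^2.4 ≈ 0.01298
  B=66: 66/255≈0.2588 > 0.04045 → ((0.2588+0.055)/1.055)^2.4 ≈ 0.05448
  L2 = 0.2126×0.67244 + 0.7152×0.01298 + 0.0722×0.05448 ≈ 0.15618
Lighter = 0.53589, Darker = 0.15618
Ratio = (L_lighter + 0.05) / (L_darker + 0.05)
Ratio = (0.53589 + 0.05) / (0.15618 + 0.05) = 0.58589 / 0.20618 ≈ 2.8416
Ratio ≈ 2.84:1


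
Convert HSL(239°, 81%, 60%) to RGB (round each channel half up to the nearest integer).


H=239°, S=0.81, L=0.60
C = (1-|2L-1|)×S = (1-|0.20|)×0.81 = 0.648
H' = H/60 = 239/60 ≈ 3.9833; X = C×(1-|H' mod 2 - 1|) = 0.0108
m = L - C/2 = 0.60 - 0.324 = 0.276
Sector ⌊H'⌋ = 3 → (R',G',B') = (0.0, 0.0108, 0.648)
RGB = ((R'+m)×255, (G'+m)×255, (B'+m)×255) = (70.38, 73.134, 235.62)
Round half up → RGB(70, 73, 236)


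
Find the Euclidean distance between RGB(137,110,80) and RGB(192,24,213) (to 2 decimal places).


d = √[(R₁-R₂)² + (G₁-G₂)² + (B₁-B₂)²]
d = √[(137-192)² + (110-24)² + (80-213)²]
d = √[3025 + 7396 + 17689]
d = √28110
d ≈ 167.66


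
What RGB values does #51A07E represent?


51 → 81 (R)
A0 → 160 (G)
7E → 126 (B)
= RGB(81, 160, 126)


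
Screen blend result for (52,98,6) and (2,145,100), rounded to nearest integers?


Screen: C = 255 - (255-A)×(255-B)/255, rounded to nearest integer
R: 255 - (255-52)×(255-2)/255 = 255 - 51359/255 ≈ 255 - 201.408 = 53.592 → 54
G: 255 - (255-98)×(255-145)/255 = 255 - 17270/255 ≈ 255 - 67.725 = 187.275 → 187
B: 255 - (255-6)×(255-100)/255 = 255 - 38595/255 ≈ 255 - 151.353 = 103.647 → 104
= RGB(54, 187, 104)


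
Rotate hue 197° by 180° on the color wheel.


New hue = (H + rotation) mod 360
New hue = (197 + 180) mod 360
= 377 mod 360
= 17°


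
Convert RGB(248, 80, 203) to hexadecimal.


R = 248 → F8 (hex)
G = 80 → 50 (hex)
B = 203 → CB (hex)
Hex = #F850CB


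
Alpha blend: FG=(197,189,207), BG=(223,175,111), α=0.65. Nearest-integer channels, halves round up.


C = α×F + (1-α)×B, with 1-α = 0.35
R: 0.65×197 + 0.35×223 = 128.05 + 78.05 = 206.10 → 206
G: 0.65×189 + 0.35×175 = 122.85 + 61.25 = 184.10 → 184
B: 0.65×207 + 0.35×111 = 134.55 + 38.85 = 173.40 → 173
= RGB(206, 184, 173)


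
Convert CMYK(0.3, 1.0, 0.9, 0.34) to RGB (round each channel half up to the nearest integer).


R = 255 × (1-C) × (1-K) = 255 × 0.70 × 0.66 = 117.81 → 118
G = 255 × (1-M) × (1-K) = 255 × 0.00 × 0.66 = 0
B = 255 × (1-Y) × (1-K) = 255 × 0.10 × 0.66 = 16.83 → 17
= RGB(118, 0, 17)


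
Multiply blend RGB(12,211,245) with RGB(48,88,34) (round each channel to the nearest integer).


Multiply: C = A×B/255, rounded to nearest integer
R: 12×48/255 = 576/255 ≈ 2.259 → 2
G: 211×88/255 = 18568/255 ≈ 72.816 → 73
B: 245×34/255 = 8330/255 ≈ 32.667 → 33
= RGB(2, 73, 33)


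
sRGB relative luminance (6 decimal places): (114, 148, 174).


Linearize each channel (sRGB transfer function): c = v/255; c_lin = c/12.92 if c ≤ 0.04045, else ((c+0.055)/1.055)^2.4
  R: 114/255 ≈ 0.447059 > 0.04045 → ((0.447059+0.055)/1.055)^2.4 ≈ 0.168269
  G: 148/255 ≈ 0.580392 > 0.04045 → ((0.580392+0.055)/1.055)^2.4 ≈ 0.296138
  B: 174/255 ≈ 0.682353 > 0.04045 → ((0.682353+0.055)/1.055)^2.4 ≈ 0.423268
R_lin = 0.168269, G_lin = 0.296138, B_lin = 0.423268
L = 0.2126×R + 0.7152×G + 0.0722×B
L = 0.2126×0.168269 + 0.7152×0.296138 + 0.0722×0.423268
L ≈ 0.278132


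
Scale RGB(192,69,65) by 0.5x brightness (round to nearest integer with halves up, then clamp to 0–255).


Multiply each channel by 0.5, round half up, clamp to [0, 255]
R: 192×0.5 = 96
G: 69×0.5 = 34.5 → round → 35
B: 65×0.5 = 32.5 → round → 33
= RGB(96, 35, 33)


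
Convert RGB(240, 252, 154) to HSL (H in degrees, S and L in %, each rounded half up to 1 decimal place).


Normalize: R'=240/255≈0.9412, G'=252/255≈0.9882, B'=154/255≈0.6039
Max=252/255, Min=154/255, Δ=Max-Min=98/255
L = (Max+Min)/2 = (252+154)/510 = 406/510 = 0.79607… → L = 79.6%
L > 0.5 → S = Δ/(2-Max-Min) = 98/(510-252-154) = 98/104 = 0.94230… → S = 94.2%
(the 1/255 factors cancel in S and H, so raw channel differences can be used)
Max is G' → H = 60 × ((B-R)/Δ + 2) = 60 × ((154-240)/98 + 2)
  -86/98 + 2 = -0.8775… + 2 = 1.1224…
  H = 60 × 1.1224… = 67.346…° → H = 67.3°
= HSL(67.3°, 94.2%, 79.6%)


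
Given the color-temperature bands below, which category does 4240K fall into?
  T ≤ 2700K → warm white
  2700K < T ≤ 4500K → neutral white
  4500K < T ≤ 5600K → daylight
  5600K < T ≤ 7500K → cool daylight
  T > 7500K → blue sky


Temperature: 4240K
2700K < 4240K ≤ 4500K → neutral white
Classification: neutral white


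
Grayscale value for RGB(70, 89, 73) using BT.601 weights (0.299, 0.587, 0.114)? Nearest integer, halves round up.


Gray = 0.299×R + 0.587×G + 0.114×B
Gray = 0.299×70 + 0.587×89 + 0.114×73
Gray = 20.930 + 52.243 + 8.322
Gray = 81.495 → round half up → 81
Gray = 81


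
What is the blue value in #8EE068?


Color: #8EE068
R = 8E = 142
G = E0 = 224
B = 68 = 104
Blue = 104


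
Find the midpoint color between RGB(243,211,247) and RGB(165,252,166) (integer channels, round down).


Midpoint: each channel = ⌊(C₁+C₂)/2⌋
R: ⌊(243+165)/2⌋ = 204
G: ⌊(211+252)/2⌋ = 231
B: ⌊(247+166)/2⌋ = 206
= RGB(204, 231, 206)


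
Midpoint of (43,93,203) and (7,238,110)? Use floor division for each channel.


Midpoint: each channel = ⌊(C₁+C₂)/2⌋
R: ⌊(43+7)/2⌋ = 25
G: ⌊(93+238)/2⌋ = 165
B: ⌊(203+110)/2⌋ = 156
= RGB(25, 165, 156)


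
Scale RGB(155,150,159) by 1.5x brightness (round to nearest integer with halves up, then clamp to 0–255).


Multiply each channel by 1.5, round half up, clamp to [0, 255]
R: 155×1.5 = 232.5 → round → 233
G: 150×1.5 = 225
B: 159×1.5 = 238.5 → round → 239
= RGB(233, 225, 239)


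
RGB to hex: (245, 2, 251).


R = 245 → F5 (hex)
G = 2 → 02 (hex)
B = 251 → FB (hex)
Hex = #F502FB


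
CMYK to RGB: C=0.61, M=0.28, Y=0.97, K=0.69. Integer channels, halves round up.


R = 255 × (1-C) × (1-K) = 255 × 0.39 × 0.31 = 30.8295 → 31
G = 255 × (1-M) × (1-K) = 255 × 0.72 × 0.31 = 56.916 → 57
B = 255 × (1-Y) × (1-K) = 255 × 0.03 × 0.31 = 2.3715 → 2
= RGB(31, 57, 2)


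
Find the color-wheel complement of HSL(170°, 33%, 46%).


Complement = opposite side of color wheel = hue + 180°
H' = (170 + 180) mod 360 = 350°
S and L unchanged.
= HSL(350°, 33%, 46%)


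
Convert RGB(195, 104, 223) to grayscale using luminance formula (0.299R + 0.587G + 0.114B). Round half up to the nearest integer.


Gray = 0.299×R + 0.587×G + 0.114×B
Gray = 0.299×195 + 0.587×104 + 0.114×223
Gray = 58.305 + 61.048 + 25.422
Gray = 144.775 → round half up → 145
Gray = 145


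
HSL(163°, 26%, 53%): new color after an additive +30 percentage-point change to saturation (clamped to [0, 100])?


Original S = 26%
Adjustment = +30 percentage points
New S = 26 + (30) = 56
Clamp to [0, 100] → 56
= HSL(163°, 56%, 53%)


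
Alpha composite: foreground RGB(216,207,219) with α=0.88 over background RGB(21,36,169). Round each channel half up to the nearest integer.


C = α×F + (1-α)×B, with 1-α = 0.12
R: 0.88×216 + 0.12×21 = 190.08 + 2.52 = 192.60 → 193
G: 0.88×207 + 0.12×36 = 182.16 + 4.32 = 186.48 → 186
B: 0.88×219 + 0.12×169 = 192.72 + 20.28 = 213.00 → 213
= RGB(193, 186, 213)


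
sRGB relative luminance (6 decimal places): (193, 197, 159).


Linearize each channel (sRGB transfer function): c = v/255; c_lin = c/12.92 if c ≤ 0.04045, else ((c+0.055)/1.055)^2.4
  R: 193/255 ≈ 0.756863 > 0.04045 → ((0.756863+0.055)/1.055)^2.4 ≈ 0.533276
  G: 197/255 ≈ 0.772549 > 0.04045 → ((0.772549+0.055)/1.055)^2.4 ≈ 0.558340
  B: 159/255 ≈ 0.623529 > 0.04045 → ((0.623529+0.055)/1.055)^2.4 ≈ 0.346704
R_lin = 0.533276, G_lin = 0.558340, B_lin = 0.346704
L = 0.2126×R + 0.7152×G + 0.0722×B
L = 0.2126×0.533276 + 0.7152×0.558340 + 0.0722×0.346704
L ≈ 0.537732


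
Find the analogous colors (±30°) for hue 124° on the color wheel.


Base hue: 124°
Left analog: (124 - 30) mod 360 = 94°
Right analog: (124 + 30) mod 360 = 154°
Analogous hues = 94° and 154°


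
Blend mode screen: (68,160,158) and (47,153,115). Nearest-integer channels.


Screen: C = 255 - (255-A)×(255-B)/255, rounded to nearest integer
R: 255 - (255-68)×(255-47)/255 = 255 - 38896/255 ≈ 255 - 152.533 = 102.467 → 102
G: 255 - (255-160)×(255-153)/255 = 255 - 9690/255 ≈ 255 - 38.000 = 217.000 → 217
B: 255 - (255-158)×(255-115)/255 = 255 - 13580/255 ≈ 255 - 53.255 = 201.745 → 202
= RGB(102, 217, 202)


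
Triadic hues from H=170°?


Triadic: equally spaced at 120° intervals
H1 = 170°
H2 = (170 + 120) mod 360 = 290°
H3 = (170 + 240) mod 360 = 50°
Triadic = 170°, 290°, 50°


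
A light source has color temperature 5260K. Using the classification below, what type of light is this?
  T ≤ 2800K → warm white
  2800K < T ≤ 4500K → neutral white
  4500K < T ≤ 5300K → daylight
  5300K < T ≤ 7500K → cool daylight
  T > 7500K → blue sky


Temperature: 5260K
4500K < 5260K ≤ 5300K → daylight
Classification: daylight


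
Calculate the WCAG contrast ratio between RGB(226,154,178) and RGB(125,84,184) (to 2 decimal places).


Linearize each sRGB channel c=v/255: c/12.92 if c ≤ 0.04045 else ((c+0.055)/1.055)^2.4
L = 0.2126×R_lin + 0.7152×G_lin + 0.0722×B_lin
Color 1 (226,154,178):
  R=226: 226/255≈0.8863 > 0.04045 → ((0.8863+0.055)/1.055)^2.4 ≈ 0.76052
  G=154: 154/255≈0.6039 > 0.04045 → ((0.6039+0.055)/1.055)^2.4 ≈ 0.32314
  B=178: 178/255≈0.6980 > 0.04045 → ((0.6980+0.055)/1.055)^2.4 ≈ 0.44520
  L1 = 0.2126×0.76052 + 0.7152×0.32314 + 0.0722×0.44520 ≈ 0.42494
Color 2 (125,84,184):
  R=125: 125/255≈0.4902 > 0.04045 → ((0.4902+0.055)/1.055)^2.4 ≈ 0.20508
  G=84: 84/255≈0.3294 > 0.04045 → ((0.3294+0.055)/1.055)^2.4 ≈ 0.08866
  B=184: 184/255≈0.7216 > 0.04045 → ((0.7216+0.055)/1.055)^2.4 ≈ 0.47932
  L2 = 0.2126×0.20508 + 0.7152×0.08866 + 0.0722×0.47932 ≈ 0.14161
Lighter = 0.42494, Darker = 0.14161
Ratio = (L_lighter + 0.05) / (L_darker + 0.05)
Ratio = (0.42494 + 0.05) / (0.14161 + 0.05) = 0.47494 / 0.19161 ≈ 2.4787
Ratio ≈ 2.48:1


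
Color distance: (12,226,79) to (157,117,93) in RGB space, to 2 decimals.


d = √[(R₁-R₂)² + (G₁-G₂)² + (B₁-B₂)²]
d = √[(12-157)² + (226-117)² + (79-93)²]
d = √[21025 + 11881 + 196]
d = √33102
d ≈ 181.94


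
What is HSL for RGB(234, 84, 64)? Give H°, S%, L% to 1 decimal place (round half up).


Normalize: R'=234/255≈0.9176, G'=84/255≈0.3294, B'=64/255≈0.2510
Max=234/255, Min=64/255, Δ=Max-Min=170/255
L = (Max+Min)/2 = (234+64)/510 = 298/510 = 0.58431… → L = 58.4%
L > 0.5 → S = Δ/(2-Max-Min) = 170/(510-234-64) = 170/212 = 0.80188… → S = 80.2%
(the 1/255 factors cancel in S and H, so raw channel differences can be used)
Max is R' → H = 60 × (((G-B)/Δ) mod 6) = 60 × (((84-64)/170) mod 6)
  20/170 = 0.1176…
  H = 60 × 0.1176… = 7.058…° → H = 7.1°
= HSL(7.1°, 80.2%, 58.4%)


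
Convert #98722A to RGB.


98 → 152 (R)
72 → 114 (G)
2A → 42 (B)
= RGB(152, 114, 42)


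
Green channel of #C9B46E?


Color: #C9B46E
R = C9 = 201
G = B4 = 180
B = 6E = 110
Green = 180


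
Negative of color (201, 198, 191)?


Invert: (255-R, 255-G, 255-B)
R: 255-201 = 54
G: 255-198 = 57
B: 255-191 = 64
= RGB(54, 57, 64)


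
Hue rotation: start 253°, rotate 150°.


New hue = (H + rotation) mod 360
New hue = (253 + 150) mod 360
= 403 mod 360
= 43°


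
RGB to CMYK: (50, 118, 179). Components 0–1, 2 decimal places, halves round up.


R'=50/255≈0.1961, G'=118/255≈0.4627, B'=179/255≈0.7020
K = 1 - max(R',G',B') = 1 - 179/255 = 76/255 = 0.29803… → 0.30
(1-R'-K)/(1-K) simplifies to (max-R)/max with max = 179:
C = (179-50)/179 = 129/179 = 0.72067… → 0.72
M = (179-118)/179 = 61/179 = 0.34078… → 0.34
Y = (179-179)/179 = 0/179 = 0 → 0.00
= CMYK(0.72, 0.34, 0.00, 0.30)


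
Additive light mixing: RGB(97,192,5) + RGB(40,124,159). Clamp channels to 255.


Additive: each channel = min(255, C₁+C₂)
R: 97+40 = 137 → 137
G: 192+124 = 316 → 255
B: 5+159 = 164 → 164
= RGB(137, 255, 164)


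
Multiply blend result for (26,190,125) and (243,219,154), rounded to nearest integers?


Multiply: C = A×B/255, rounded to nearest integer
R: 26×243/255 = 6318/255 ≈ 24.776 → 25
G: 190×219/255 = 41610/255 ≈ 163.176 → 163
B: 125×154/255 = 19250/255 ≈ 75.490 → 75
= RGB(25, 163, 75)


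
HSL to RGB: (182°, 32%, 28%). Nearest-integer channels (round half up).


H=182°, S=0.32, L=0.28
C = (1-|2L-1|)×S = (1-|-0.44|)×0.32 = 0.1792
H' = H/60 = 182/60 ≈ 3.0333; X = C×(1-|H' mod 2 - 1|) ≈ 0.1732
m = L - C/2 = 0.28 - 0.0896 = 0.1904
Sector ⌊H'⌋ = 3 → (R',G',B') = (0.0, ≈0.1732, 0.1792)
RGB = ((R'+m)×255, (G'+m)×255, (B'+m)×255) = (48.552, 92.7248, 94.248)
Round half up → RGB(49, 93, 94)


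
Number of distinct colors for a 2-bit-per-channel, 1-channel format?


Total bits = 2 bits/channel × 1 channels = 2 bits
Distinct colors = 2^2
= 4 colors


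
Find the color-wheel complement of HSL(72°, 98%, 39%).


Complement = opposite side of color wheel = hue + 180°
H' = (72 + 180) mod 360 = 252°
S and L unchanged.
= HSL(252°, 98%, 39%)


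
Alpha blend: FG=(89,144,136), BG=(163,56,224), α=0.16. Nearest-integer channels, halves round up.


C = α×F + (1-α)×B, with 1-α = 0.84
R: 0.16×89 + 0.84×163 = 14.24 + 136.92 = 151.16 → 151
G: 0.16×144 + 0.84×56 = 23.04 + 47.04 = 70.08 → 70
B: 0.16×136 + 0.84×224 = 21.76 + 188.16 = 209.92 → 210
= RGB(151, 70, 210)


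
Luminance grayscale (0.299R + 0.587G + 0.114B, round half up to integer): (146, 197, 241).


Gray = 0.299×R + 0.587×G + 0.114×B
Gray = 0.299×146 + 0.587×197 + 0.114×241
Gray = 43.654 + 115.639 + 27.474
Gray = 186.767 → round half up → 187
Gray = 187


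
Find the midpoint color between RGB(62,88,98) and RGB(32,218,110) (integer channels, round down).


Midpoint: each channel = ⌊(C₁+C₂)/2⌋
R: ⌊(62+32)/2⌋ = 47
G: ⌊(88+218)/2⌋ = 153
B: ⌊(98+110)/2⌋ = 104
= RGB(47, 153, 104)


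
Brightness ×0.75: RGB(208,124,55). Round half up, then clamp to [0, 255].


Multiply each channel by 0.75, round half up, clamp to [0, 255]
R: 208×0.75 = 156
G: 124×0.75 = 93
B: 55×0.75 = 41.25 → round → 41
= RGB(156, 93, 41)


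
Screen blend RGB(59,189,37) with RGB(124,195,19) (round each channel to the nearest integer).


Screen: C = 255 - (255-A)×(255-B)/255, rounded to nearest integer
R: 255 - (255-59)×(255-124)/255 = 255 - 25676/255 ≈ 255 - 100.690 = 154.310 → 154
G: 255 - (255-189)×(255-195)/255 = 255 - 3960/255 ≈ 255 - 15.529 = 239.471 → 239
B: 255 - (255-37)×(255-19)/255 = 255 - 51448/255 ≈ 255 - 201.757 = 53.243 → 53
= RGB(154, 239, 53)


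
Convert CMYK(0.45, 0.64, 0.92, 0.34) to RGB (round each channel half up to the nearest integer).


R = 255 × (1-C) × (1-K) = 255 × 0.55 × 0.66 = 92.565 → 93
G = 255 × (1-M) × (1-K) = 255 × 0.36 × 0.66 = 60.588 → 61
B = 255 × (1-Y) × (1-K) = 255 × 0.08 × 0.66 = 13.464 → 13
= RGB(93, 61, 13)


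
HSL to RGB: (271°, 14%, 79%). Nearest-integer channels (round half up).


H=271°, S=0.14, L=0.79
C = (1-|2L-1|)×S = (1-|0.58|)×0.14 = 0.0588
H' = H/60 = 271/60 ≈ 4.5167; X = C×(1-|H' mod 2 - 1|) = 0.03038
m = L - C/2 = 0.79 - 0.0294 = 0.7606
Sector ⌊H'⌋ = 4 → (R',G',B') = (0.03038, 0.0, 0.0588)
RGB = ((R'+m)×255, (G'+m)×255, (B'+m)×255) = (201.6999, 193.953, 208.947)
Round half up → RGB(202, 194, 209)
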